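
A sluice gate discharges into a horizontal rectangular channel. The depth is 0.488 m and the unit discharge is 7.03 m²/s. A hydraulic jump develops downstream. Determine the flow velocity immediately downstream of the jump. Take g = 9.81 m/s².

V₂ = 1.63 m/s

V₁ = q/y₁ = 7.03/0.488 = 14.4 m/s. Fr₁ = V₁/√(g·y₁) = 14.4/√(9.81×0.488) = 6.58.
Conjugate-depth relation: y₂/y₁ = ½[√(1 + 8Fr₁²) − 1] = ½[√347.8 − 1] = 8.82.
y₂ = 8.82 × 0.488 = 4.31 m.
V₂ = q/y₂ = 7.03/4.31 = 1.63 m/s.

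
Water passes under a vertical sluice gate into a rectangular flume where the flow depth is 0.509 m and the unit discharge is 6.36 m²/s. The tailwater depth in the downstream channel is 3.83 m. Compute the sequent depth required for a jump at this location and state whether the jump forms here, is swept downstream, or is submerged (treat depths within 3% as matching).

y₂ = 3.78 m; the jump forms here

V₁ = q/y₁ = 6.36/0.509 = 12.5 m/s. Fr₁ = V₁/√(g·y₁) = 12.5/√(9.81×0.509) = 5.59.
From the momentum equation for a rectangular channel, y₂/y₁ = ½[√(1 + 8Fr₁²) − 1] = ½[√251.1 − 1] = 7.42.
y₂ = 7.42 × 0.509 = 3.78 m.
Tailwater y_tw = 3.83 m: y_tw ≈ y₂, so the jump forms here.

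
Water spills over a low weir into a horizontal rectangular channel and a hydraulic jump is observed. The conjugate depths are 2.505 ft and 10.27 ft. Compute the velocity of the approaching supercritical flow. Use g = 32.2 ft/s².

V₁ = 29.04 ft/s

For a rectangular channel the momentum equation gives q² = ½·g·y₁·y₂·(y₁ + y₂) = ½×32.2×2.505×10.27×12.77 = 5291.
q = √5291 = 72.74 ft²/s.
V₁ = q/y₁ = 72.74/2.505 = 29.04 ft/s.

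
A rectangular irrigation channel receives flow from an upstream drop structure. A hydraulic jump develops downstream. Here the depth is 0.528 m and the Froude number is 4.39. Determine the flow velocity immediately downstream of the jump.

V₂ = 1.74 m/s

Fr₁ = 4.39 (given).
From the momentum equation for a rectangular channel, y₂/y₁ = ½[√(1 + 8Fr₁²) − 1] = ½[√155.2 − 1] = 5.73.
y₂ = 5.73 × 0.528 = 3.02 m.
V₁ = Fr₁·√(g·y₁) = 4.39×√(9.81×0.528) = 9.99 m/s; q = V₁·y₁ = 5.28 m²/s.
V₂ = q/y₂ = 5.28/3.02 = 1.74 m/s.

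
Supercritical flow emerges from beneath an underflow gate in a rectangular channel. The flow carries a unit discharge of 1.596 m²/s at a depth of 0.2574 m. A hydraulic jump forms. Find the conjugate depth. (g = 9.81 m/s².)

V₁ = q/y₁ = 1.596/0.2574 = 6.200 m/s. Fr₁ = V₁/√(g·y₁) = 6.200/√(9.81×0.2574) = 3.902.
From the momentum equation for a rectangular channel, y₂/y₁ = ½[√(1 + 8Fr₁²) − 1] = ½[√122.80 − 1] = 5.041.
y₂ = 5.041 × 0.2574 = 1.298 m.

y₂ = 1.298 m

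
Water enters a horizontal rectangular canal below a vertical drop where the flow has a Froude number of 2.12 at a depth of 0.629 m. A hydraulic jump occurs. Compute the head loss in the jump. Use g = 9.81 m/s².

ΔE = 0.226 m

Fr₁ = 2.12 (given).
By Bélanger, y₂/y₁ = ½[√(1 + 8Fr₁²) − 1] = ½[√36.96 − 1] = 2.54.
y₂ = 2.54 × 0.629 = 1.60 m.
Head loss: ΔE = (y₂ − y₁)³/(4y₁y₂) = (1.60 − 0.629)³/(4×0.629×1.60) = 0.908/4.02 = 0.226 m.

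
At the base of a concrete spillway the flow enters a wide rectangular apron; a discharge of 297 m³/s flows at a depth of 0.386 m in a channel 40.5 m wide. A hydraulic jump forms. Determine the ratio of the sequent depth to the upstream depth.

q = Q/b = 297/40.5 = 7.33 m²/s; V₁ = q/y₁ = 19.0 m/s. Fr₁ = V₁/√(g·y₁) = 9.76.
By Bélanger, y₂/y₁ = ½[√(1 + 8Fr₁²) − 1] = ½[√763.5 − 1] = 13.3.

y₂/y₁ = 13.3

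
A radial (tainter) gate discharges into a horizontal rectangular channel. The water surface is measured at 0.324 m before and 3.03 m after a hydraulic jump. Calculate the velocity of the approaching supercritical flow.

For a rectangular channel the momentum equation gives q² = ½·g·y₁·y₂·(y₁ + y₂) = ½×9.81×0.324×3.03×3.35 = 16.2.
q = √16.2 = 4.02 m²/s.
V₁ = q/y₁ = 4.02/0.324 = 12.4 m/s.

V₁ = 12.4 m/s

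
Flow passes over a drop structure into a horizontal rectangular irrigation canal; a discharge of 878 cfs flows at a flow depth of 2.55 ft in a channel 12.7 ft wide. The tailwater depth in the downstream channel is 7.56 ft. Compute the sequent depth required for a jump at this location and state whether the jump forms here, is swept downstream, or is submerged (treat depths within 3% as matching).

q = Q/b = 878/12.7 = 69.1 ft²/s; V₁ = q/y₁ = 27.1 ft/s. Fr₁ = V₁/√(g·y₁) = 2.99.
From the momentum equation for a rectangular channel, y₂/y₁ = ½[√(1 + 8Fr₁²) − 1] = ½[√72.61 − 1] = 3.76.
y₂ = 3.76 × 2.55 = 9.59 ft.
Tailwater y_tw = 7.56 ft: y_tw < y₂, so the jump is swept downstream.

y₂ = 9.59 ft; the jump is swept downstream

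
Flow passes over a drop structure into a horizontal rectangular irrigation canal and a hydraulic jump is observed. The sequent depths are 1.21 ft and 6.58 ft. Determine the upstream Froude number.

For a rectangular channel the momentum equation gives q² = ½·g·y₁·y₂·(y₁ + y₂) = ½×32.2×1.21×6.58×7.79 = 999.
q = √999 = 31.6 ft²/s.
V₁ = q/y₁ = 26.1 ft/s; Fr₁ = V₁/√(g·y₁) = 4.18.

Fr₁ = 4.18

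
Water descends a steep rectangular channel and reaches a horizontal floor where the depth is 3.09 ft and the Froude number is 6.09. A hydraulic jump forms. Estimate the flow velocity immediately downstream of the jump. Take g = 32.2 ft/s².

Fr₁ = 6.09 (given).
Sequent-depth ratio: y₂/y₁ = ½[√(1 + 8Fr₁²) − 1] = ½[√297.7 − 1] = 8.13.
y₂ = 8.13 × 3.09 = 25.1 ft.
V₁ = Fr₁·√(g·y₁) = 6.09×√(32.2×3.09) = 60.7 ft/s; q = V₁·y₁ = 188 ft²/s.
V₂ = q/y₂ = 188/25.1 = 7.47 ft/s.

V₂ = 7.47 ft/s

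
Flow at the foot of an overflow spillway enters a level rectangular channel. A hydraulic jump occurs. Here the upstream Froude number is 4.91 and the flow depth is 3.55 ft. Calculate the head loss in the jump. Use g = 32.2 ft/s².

ΔE = 22.4 ft

Fr₁ = 4.91 (given).
Bélanger equation: y₂/y₁ = ½[√(1 + 8Fr₁²) − 1] = ½[√193.9 − 1] = 6.46.
y₂ = 6.46 × 3.55 = 22.9 ft.
Head loss: ΔE = (y₂ − y₁)³/(4y₁y₂) = (22.9 − 3.55)³/(4×3.55×22.9) = 7289/326 = 22.4 ft.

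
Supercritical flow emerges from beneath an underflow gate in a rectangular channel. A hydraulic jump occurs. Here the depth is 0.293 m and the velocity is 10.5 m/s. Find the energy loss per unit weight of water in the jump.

Fr₁ = V₁/√(g·y₁) = 10.5/√(9.81×0.293) = 6.19.
From the momentum equation for a rectangular channel, y₂/y₁ = ½[√(1 + 8Fr₁²) − 1] = ½[√307.9 − 1] = 8.27.
y₂ = 8.27 × 0.293 = 2.42 m.
q = V₁·y₁ = 10.5 × 0.293 = 3.08 m²/s. V₂ = q/y₂ = 3.08/2.42 = 1.27 m/s. E₁ = y₁ + V₁²/2g = 5.91 m; E₂ = y₂ + V₂²/2g = 2.51 m. ΔE = E₁ − E₂ = 3.41 m.

ΔE = 3.41 m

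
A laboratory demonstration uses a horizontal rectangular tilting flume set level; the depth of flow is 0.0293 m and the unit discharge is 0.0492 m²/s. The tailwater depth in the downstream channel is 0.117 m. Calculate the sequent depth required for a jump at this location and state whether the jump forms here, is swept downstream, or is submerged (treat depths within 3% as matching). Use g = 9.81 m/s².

V₁ = q/y₁ = 0.0492/0.0293 = 1.68 m/s. Fr₁ = V₁/√(g·y₁) = 1.68/√(9.81×0.0293) = 3.13.
Sequent-depth ratio: y₂/y₁ = ½[√(1 + 8Fr₁²) − 1] = ½[√79.48 − 1] = 3.96.
y₂ = 3.96 × 0.0293 = 0.116 m.
Tailwater y_tw = 0.117 m: y_tw ≈ y₂, so the jump forms here.

y₂ = 0.116 m; the jump forms here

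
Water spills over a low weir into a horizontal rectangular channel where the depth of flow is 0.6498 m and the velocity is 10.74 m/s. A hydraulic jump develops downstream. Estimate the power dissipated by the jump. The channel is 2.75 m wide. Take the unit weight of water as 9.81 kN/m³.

Fr₁ = V₁/√(g·y₁) = 10.74/√(9.81×0.6498) = 4.254.
Conjugate-depth relation: y₂/y₁ = ½[√(1 + 8Fr₁²) − 1] = ½[√145.76 − 1] = 5.537.
y₂ = 5.537 × 0.6498 = 3.598 m.
Head loss: ΔE = (y₂ − y₁)³/(4y₁y₂) = (3.598 − 0.6498)³/(4×0.6498×3.598) = 25.62/9.351 = 2.739 m.
q = V₁·y₁ = 10.74 × 0.6498 = 6.979 m²/s. Q = q·b = 6.979 × 2.75 = 19.19 m³/s. P = γ·Q·ΔE = 9.81 × 19.19 × 2.739 = 515.8 kW.

P = 515.8 kW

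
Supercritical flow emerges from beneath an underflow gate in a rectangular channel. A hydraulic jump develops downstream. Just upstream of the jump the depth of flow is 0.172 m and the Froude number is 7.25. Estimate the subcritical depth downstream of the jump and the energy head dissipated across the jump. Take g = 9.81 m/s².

Fr₁ = 7.25 (given).
By Bélanger, y₂/y₁ = ½[√(1 + 8Fr₁²) − 1] = ½[√421.5 − 1] = 9.77.
y₂ = 9.77 × 0.172 = 1.68 m.
V₁ = Fr₁·√(g·y₁) = 7.25×√(9.81×0.172) = 9.42 m/s; q = V₁·y₁ = 1.62 m²/s. V₂ = q/y₂ = 1.62/1.68 = 0.964 m/s. E₁ = y₁ + V₁²/2g = 4.69 m; E₂ = y₂ + V₂²/2g = 1.73 m. ΔE = E₁ − E₂ = 2.97 m.

y₂ = 1.68 m; ΔE = 2.97 m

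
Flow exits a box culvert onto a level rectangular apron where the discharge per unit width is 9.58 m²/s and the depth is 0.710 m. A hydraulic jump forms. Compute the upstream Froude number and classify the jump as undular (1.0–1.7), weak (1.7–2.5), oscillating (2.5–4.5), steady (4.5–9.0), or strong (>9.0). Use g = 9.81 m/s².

V₁ = q/y₁ = 9.58/0.710 = 13.5 m/s. Fr₁ = V₁/√(g·y₁) = 13.5/√(9.81×0.710) = 5.11.
Fr₁ = 5.11 lies in the steady range.

Fr₁ = 5.11; steady jump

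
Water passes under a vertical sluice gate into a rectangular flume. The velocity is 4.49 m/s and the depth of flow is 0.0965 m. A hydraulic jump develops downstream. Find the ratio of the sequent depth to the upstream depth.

y₂/y₁ = 6.05

Fr₁ = V₁/√(g·y₁) = 4.49/√(9.81×0.0965) = 4.61.
Conjugate-depth relation: y₂/y₁ = ½[√(1 + 8Fr₁²) − 1] = ½[√171.4 − 1] = 6.05.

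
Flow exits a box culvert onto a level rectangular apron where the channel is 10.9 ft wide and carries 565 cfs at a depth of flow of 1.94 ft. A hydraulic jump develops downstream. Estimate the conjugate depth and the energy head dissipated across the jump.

q = Q/b = 565/10.9 = 51.8 ft²/s; V₁ = q/y₁ = 26.7 ft/s. Fr₁ = V₁/√(g·y₁) = 3.38.
From the momentum equation for a rectangular channel, y₂/y₁ = ½[√(1 + 8Fr₁²) − 1] = ½[√92.43 − 1] = 4.31.
y₂ = 4.31 × 1.94 = 8.36 ft.
V₂ = q/y₂ = 51.8/8.36 = 6.20 ft/s. E₁ = y₁ + V₁²/2g = 13.0 ft; E₂ = y₂ + V₂²/2g = 8.95 ft. ΔE = E₁ − E₂ = 4.07 ft.

y₂ = 8.36 ft; ΔE = 4.07 ft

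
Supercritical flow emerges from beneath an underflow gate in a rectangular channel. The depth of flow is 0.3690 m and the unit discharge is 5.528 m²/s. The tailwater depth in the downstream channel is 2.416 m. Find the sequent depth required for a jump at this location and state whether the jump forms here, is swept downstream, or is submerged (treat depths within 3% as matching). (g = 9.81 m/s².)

y₂ = 3.929 m; the jump is swept downstream

V₁ = q/y₁ = 5.528/0.3690 = 14.98 m/s. Fr₁ = V₁/√(g·y₁) = 14.98/√(9.81×0.3690) = 7.874.
Bélanger equation: y₂/y₁ = ½[√(1 + 8Fr₁²) − 1] = ½[√497.00 − 1] = 10.65.
y₂ = 10.65 × 0.3690 = 3.929 m.
Tailwater y_tw = 2.416 m: y_tw < y₂, so the jump is swept downstream.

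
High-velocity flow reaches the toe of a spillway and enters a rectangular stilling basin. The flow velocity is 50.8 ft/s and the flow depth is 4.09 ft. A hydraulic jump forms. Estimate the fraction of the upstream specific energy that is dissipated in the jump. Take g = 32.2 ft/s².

Fr₁ = V₁/√(g·y₁) = 50.8/√(32.2×4.09) = 4.43.
Sequent-depth ratio: y₂/y₁ = ½[√(1 + 8Fr₁²) − 1] = ½[√157.8 − 1] = 5.78.
y₂ = 5.78 × 4.09 = 23.6 ft.
E₁ = y₁ + V₁²/2g = 44.2 ft. ΔE = (y₂ − y₁)³/(4y₁y₂) = 19.3 ft. ΔE/E₁ = 19.3/44.2 = 0.438.

ΔE/E₁ = 0.438 (43.8%)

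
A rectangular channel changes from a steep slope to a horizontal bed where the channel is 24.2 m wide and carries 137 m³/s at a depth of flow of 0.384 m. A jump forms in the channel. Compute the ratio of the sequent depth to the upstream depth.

y₂/y₁ = 10.3

q = Q/b = 137/24.2 = 5.66 m²/s; V₁ = q/y₁ = 14.7 m/s. Fr₁ = V₁/√(g·y₁) = 7.60.
Bélanger equation: y₂/y₁ = ½[√(1 + 8Fr₁²) − 1] = ½[√462.6 − 1] = 10.3.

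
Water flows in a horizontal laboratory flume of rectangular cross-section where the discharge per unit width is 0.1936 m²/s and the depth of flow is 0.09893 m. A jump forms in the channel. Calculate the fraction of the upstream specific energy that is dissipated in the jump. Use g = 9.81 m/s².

ΔE/E₁ = 0.0886 (8.86%)

V₁ = q/y₁ = 0.1936/0.09893 = 1.957 m/s. Fr₁ = V₁/√(g·y₁) = 1.957/√(9.81×0.09893) = 1.986.
Bélanger equation: y₂/y₁ = ½[√(1 + 8Fr₁²) − 1] = ½[√32.568 − 1] = 2.353.
y₂ = 2.353 × 0.09893 = 0.2328 m.
E₁ = y₁ + V₁²/2g = 0.2941 m. ΔE = (y₂ − y₁)³/(4y₁y₂) = 0.02605 m. ΔE/E₁ = 0.02605/0.2941 = 0.0886.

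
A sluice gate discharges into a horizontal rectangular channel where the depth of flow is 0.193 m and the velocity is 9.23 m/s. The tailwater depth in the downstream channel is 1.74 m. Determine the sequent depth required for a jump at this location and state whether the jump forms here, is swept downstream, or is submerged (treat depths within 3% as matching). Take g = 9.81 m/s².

Fr₁ = V₁/√(g·y₁) = 9.23/√(9.81×0.193) = 6.71.
Bélanger equation: y₂/y₁ = ½[√(1 + 8Fr₁²) − 1] = ½[√361.0 − 1] = 9.00.
y₂ = 9.00 × 0.193 = 1.74 m.
Tailwater y_tw = 1.74 m: y_tw ≈ y₂, so the jump forms here.

y₂ = 1.74 m; the jump forms here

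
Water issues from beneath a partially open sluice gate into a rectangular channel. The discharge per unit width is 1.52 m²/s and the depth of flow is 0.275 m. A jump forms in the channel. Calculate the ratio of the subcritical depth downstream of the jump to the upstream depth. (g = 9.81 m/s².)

y₂/y₁ = 4.29

V₁ = q/y₁ = 1.52/0.275 = 5.53 m/s. Fr₁ = V₁/√(g·y₁) = 5.53/√(9.81×0.275) = 3.37.
By Bélanger, y₂/y₁ = ½[√(1 + 8Fr₁²) − 1] = ½[√91.60 − 1] = 4.29.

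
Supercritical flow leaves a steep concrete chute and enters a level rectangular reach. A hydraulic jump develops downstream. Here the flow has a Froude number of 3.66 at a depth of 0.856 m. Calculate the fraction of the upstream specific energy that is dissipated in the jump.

ΔE/E₁ = 0.350 (35.0%)

Fr₁ = 3.66 (given).
Conjugate-depth relation: y₂/y₁ = ½[√(1 + 8Fr₁²) − 1] = ½[√108.2 − 1] = 4.70.
y₂ = 4.70 × 0.856 = 4.02 m.
E₁ = y₁(1 + Fr₁²/2) = 0.856×(1 + 3.66²/2) = 6.59 m. ΔE = (y₂ − y₁)³/(4y₁y₂) = 2.31 m. ΔE/E₁ = 2.31/6.59 = 0.350.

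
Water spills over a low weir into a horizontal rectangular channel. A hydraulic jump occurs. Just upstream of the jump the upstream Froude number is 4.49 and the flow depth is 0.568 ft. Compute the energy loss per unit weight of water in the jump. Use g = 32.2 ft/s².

Fr₁ = 4.49 (given).
By Bélanger, y₂/y₁ = ½[√(1 + 8Fr₁²) − 1] = ½[√162.3 − 1] = 5.87.
y₂ = 5.87 × 0.568 = 3.33 ft.
V₁ = Fr₁·√(g·y₁) = 4.49×√(32.2×0.568) = 19.2 ft/s; q = V₁·y₁ = 10.9 ft²/s. V₂ = q/y₂ = 10.9/3.33 = 3.27 ft/s. E₁ = y₁ + V₁²/2g = 6.29 ft; E₂ = y₂ + V₂²/2g = 3.50 ft. ΔE = E₁ − E₂ = 2.79 ft.

ΔE = 2.79 ft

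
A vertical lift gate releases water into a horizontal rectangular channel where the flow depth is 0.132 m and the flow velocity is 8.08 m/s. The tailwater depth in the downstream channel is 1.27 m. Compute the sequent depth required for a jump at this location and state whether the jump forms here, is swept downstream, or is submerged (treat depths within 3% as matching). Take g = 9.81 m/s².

Fr₁ = V₁/√(g·y₁) = 8.08/√(9.81×0.132) = 7.10.
Bélanger equation: y₂/y₁ = ½[√(1 + 8Fr₁²) − 1] = ½[√404.3 − 1] = 9.55.
y₂ = 9.55 × 0.132 = 1.26 m.
Tailwater y_tw = 1.27 m: y_tw ≈ y₂, so the jump forms here.

y₂ = 1.26 m; the jump forms here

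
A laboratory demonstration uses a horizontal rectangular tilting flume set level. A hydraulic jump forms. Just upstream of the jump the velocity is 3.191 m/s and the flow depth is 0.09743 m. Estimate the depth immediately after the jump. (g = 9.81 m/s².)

Fr₁ = V₁/√(g·y₁) = 3.191/√(9.81×0.09743) = 3.264.
By Bélanger, y₂/y₁ = ½[√(1 + 8Fr₁²) − 1] = ½[√86.228 − 1] = 4.143.
y₂ = 4.143 × 0.09743 = 0.4036 m.

y₂ = 0.4036 m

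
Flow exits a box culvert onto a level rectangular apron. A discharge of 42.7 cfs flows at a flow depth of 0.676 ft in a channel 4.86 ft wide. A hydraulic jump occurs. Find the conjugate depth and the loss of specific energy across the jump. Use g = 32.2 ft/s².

y₂ = 2.35 ft; ΔE = 0.735 ft

q = Q/b = 42.7/4.86 = 8.79 ft²/s; V₁ = q/y₁ = 13.0 ft/s. Fr₁ = V₁/√(g·y₁) = 2.79.
Conjugate-depth relation: y₂/y₁ = ½[√(1 + 8Fr₁²) − 1] = ½[√63.08 − 1] = 3.47.
y₂ = 3.47 × 0.676 = 2.35 ft.
V₂ = q/y₂ = 8.79/2.35 = 3.74 ft/s. E₁ = y₁ + V₁²/2g = 3.30 ft; E₂ = y₂ + V₂²/2g = 2.56 ft. ΔE = E₁ − E₂ = 0.735 ft.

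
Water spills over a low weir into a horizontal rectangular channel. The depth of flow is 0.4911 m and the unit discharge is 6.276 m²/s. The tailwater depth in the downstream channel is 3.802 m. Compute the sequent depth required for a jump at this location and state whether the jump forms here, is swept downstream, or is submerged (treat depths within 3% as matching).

y₂ = 3.806 m; the jump forms here

V₁ = q/y₁ = 6.276/0.4911 = 12.78 m/s. Fr₁ = V₁/√(g·y₁) = 12.78/√(9.81×0.4911) = 5.822.
From the momentum equation for a rectangular channel, y₂/y₁ = ½[√(1 + 8Fr₁²) − 1] = ½[√272.19 − 1] = 7.749.
y₂ = 7.749 × 0.4911 = 3.806 m.
Tailwater y_tw = 3.802 m: y_tw ≈ y₂, so the jump forms here.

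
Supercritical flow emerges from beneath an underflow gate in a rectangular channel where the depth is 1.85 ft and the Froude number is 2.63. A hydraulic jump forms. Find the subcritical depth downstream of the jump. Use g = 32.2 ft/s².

y₂ = 6.02 ft

Fr₁ = 2.63 (given).
Bélanger equation: y₂/y₁ = ½[√(1 + 8Fr₁²) − 1] = ½[√56.34 − 1] = 3.25.
y₂ = 3.25 × 1.85 = 6.02 ft.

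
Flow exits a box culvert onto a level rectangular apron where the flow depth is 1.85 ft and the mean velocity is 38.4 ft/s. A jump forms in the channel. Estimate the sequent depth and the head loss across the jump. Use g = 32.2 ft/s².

y₂ = 12.1 ft; ΔE = 12.1 ft

Fr₁ = V₁/√(g·y₁) = 38.4/√(32.2×1.85) = 4.98.
By Bélanger, y₂/y₁ = ½[√(1 + 8Fr₁²) − 1] = ½[√199.0 − 1] = 6.55.
y₂ = 6.55 × 1.85 = 12.1 ft.
q = V₁·y₁ = 38.4 × 1.85 = 71.0 ft²/s. V₂ = q/y₂ = 71.0/12.1 = 5.86 ft/s. E₁ = y₁ + V₁²/2g = 24.7 ft; E₂ = y₂ + V₂²/2g = 12.7 ft. ΔE = E₁ − E₂ = 12.1 ft.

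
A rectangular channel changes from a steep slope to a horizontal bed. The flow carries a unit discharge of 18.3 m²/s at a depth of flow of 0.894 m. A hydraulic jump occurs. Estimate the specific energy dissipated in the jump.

ΔE = 13.7 m

V₁ = q/y₁ = 18.3/0.894 = 20.5 m/s. Fr₁ = V₁/√(g·y₁) = 20.5/√(9.81×0.894) = 6.91.
Sequent-depth ratio: y₂/y₁ = ½[√(1 + 8Fr₁²) − 1] = ½[√383.2 − 1] = 9.29.
y₂ = 9.29 × 0.894 = 8.30 m.
Head loss: ΔE = (y₂ − y₁)³/(4y₁y₂) = (8.30 − 0.894)³/(4×0.894×8.30) = 407/29.7 = 13.7 m.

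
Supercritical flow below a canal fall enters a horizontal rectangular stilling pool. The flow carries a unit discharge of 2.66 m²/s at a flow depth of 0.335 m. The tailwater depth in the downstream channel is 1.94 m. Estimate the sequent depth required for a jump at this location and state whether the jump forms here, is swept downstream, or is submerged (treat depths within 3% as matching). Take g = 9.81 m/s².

y₂ = 1.91 m; the jump forms here

V₁ = q/y₁ = 2.66/0.335 = 7.94 m/s. Fr₁ = V₁/√(g·y₁) = 7.94/√(9.81×0.335) = 4.38.
Sequent-depth ratio: y₂/y₁ = ½[√(1 + 8Fr₁²) − 1] = ½[√154.5 − 1] = 5.71.
y₂ = 5.71 × 0.335 = 1.91 m.
Tailwater y_tw = 1.94 m: y_tw ≈ y₂, so the jump forms here.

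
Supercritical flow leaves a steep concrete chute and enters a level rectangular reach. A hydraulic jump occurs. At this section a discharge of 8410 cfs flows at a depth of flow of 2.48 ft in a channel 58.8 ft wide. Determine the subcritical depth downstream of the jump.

q = Q/b = 8410/58.8 = 143 ft²/s; V₁ = q/y₁ = 57.7 ft/s. Fr₁ = V₁/√(g·y₁) = 6.45.
Bélanger equation: y₂/y₁ = ½[√(1 + 8Fr₁²) − 1] = ½[√334.2 − 1] = 8.64.
y₂ = 8.64 × 2.48 = 21.4 ft.

y₂ = 21.4 ft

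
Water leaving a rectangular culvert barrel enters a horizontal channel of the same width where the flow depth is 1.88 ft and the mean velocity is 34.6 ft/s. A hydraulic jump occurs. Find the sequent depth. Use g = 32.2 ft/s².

Fr₁ = V₁/√(g·y₁) = 34.6/√(32.2×1.88) = 4.45.
From the momentum equation for a rectangular channel, y₂/y₁ = ½[√(1 + 8Fr₁²) − 1] = ½[√159.2 − 1] = 5.81.
y₂ = 5.81 × 1.88 = 10.9 ft.

y₂ = 10.9 ft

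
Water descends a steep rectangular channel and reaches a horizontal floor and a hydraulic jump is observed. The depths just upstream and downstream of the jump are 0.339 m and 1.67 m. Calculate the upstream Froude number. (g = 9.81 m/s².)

For a rectangular channel the momentum equation gives q² = ½·g·y₁·y₂·(y₁ + y₂) = ½×9.81×0.339×1.67×2.01 = 5.58.
q = √5.58 = 2.36 m²/s.
V₁ = q/y₁ = 6.97 m/s; Fr₁ = V₁/√(g·y₁) = 3.82.

Fr₁ = 3.82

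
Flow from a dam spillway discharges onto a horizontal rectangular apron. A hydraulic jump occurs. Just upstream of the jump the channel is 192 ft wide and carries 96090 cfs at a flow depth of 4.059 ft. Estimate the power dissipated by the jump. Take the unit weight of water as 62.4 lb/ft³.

P = 1952812 hp

q = Q/b = 96090/192 = 500.5 ft²/s; V₁ = q/y₁ = 123.3 ft/s. Fr₁ = V₁/√(g·y₁) = 10.79.
Sequent-depth ratio: y₂/y₁ = ½[√(1 + 8Fr₁²) − 1] = ½[√931.53 − 1] = 14.76.
y₂ = 14.76 × 4.059 = 59.91 ft.
V₂ = q/y₂ = 500.5/59.91 = 8.353 ft/s. E₁ = y₁ + V₁²/2g = 240.1 ft; E₂ = y₂ + V₂²/2g = 61.00 ft. ΔE = E₁ − E₂ = 179.1 ft.
P = γ·Q·ΔE/550 = 62.4 × 96090 × 179.1 / 550 = 1952812 hp.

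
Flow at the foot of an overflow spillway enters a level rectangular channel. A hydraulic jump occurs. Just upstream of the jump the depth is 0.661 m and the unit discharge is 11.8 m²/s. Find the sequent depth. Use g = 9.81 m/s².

y₂ = 6.23 m

V₁ = q/y₁ = 11.8/0.661 = 17.9 m/s. Fr₁ = V₁/√(g·y₁) = 17.9/√(9.81×0.661) = 7.01.
Bélanger equation: y₂/y₁ = ½[√(1 + 8Fr₁²) − 1] = ½[√394.2 − 1] = 9.43.
y₂ = 9.43 × 0.661 = 6.23 m.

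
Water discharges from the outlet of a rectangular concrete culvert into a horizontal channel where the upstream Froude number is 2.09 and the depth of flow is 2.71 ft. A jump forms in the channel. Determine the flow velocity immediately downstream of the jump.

Fr₁ = 2.09 (given).
Conjugate-depth relation: y₂/y₁ = ½[√(1 + 8Fr₁²) − 1] = ½[√35.94 − 1] = 2.50.
y₂ = 2.50 × 2.71 = 6.77 ft.
V₁ = Fr₁·√(g·y₁) = 2.09×√(32.2×2.71) = 19.5 ft/s; q = V₁·y₁ = 52.9 ft²/s.
V₂ = q/y₂ = 52.9/6.77 = 7.82 ft/s.

V₂ = 7.82 ft/s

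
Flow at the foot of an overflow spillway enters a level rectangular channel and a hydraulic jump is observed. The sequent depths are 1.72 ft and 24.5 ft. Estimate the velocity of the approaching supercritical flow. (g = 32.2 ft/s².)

V₁ = 77.5 ft/s

For a rectangular channel the momentum equation gives q² = ½·g·y₁·y₂·(y₁ + y₂) = ½×32.2×1.72×24.5×26.2 = 17789.
q = √17789 = 133 ft²/s.
V₁ = q/y₁ = 133/1.72 = 77.5 ft/s.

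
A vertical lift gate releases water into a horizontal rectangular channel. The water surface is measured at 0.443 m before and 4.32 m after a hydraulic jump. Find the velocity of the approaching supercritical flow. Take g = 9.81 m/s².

For a rectangular channel the momentum equation gives q² = ½·g·y₁·y₂·(y₁ + y₂) = ½×9.81×0.443×4.32×4.76 = 44.7.
q = √44.7 = 6.69 m²/s.
V₁ = q/y₁ = 6.69/0.443 = 15.1 m/s.

V₁ = 15.1 m/s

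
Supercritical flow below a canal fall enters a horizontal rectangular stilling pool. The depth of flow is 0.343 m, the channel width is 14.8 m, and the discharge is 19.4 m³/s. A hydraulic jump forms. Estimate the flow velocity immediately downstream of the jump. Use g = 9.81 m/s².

V₂ = 1.54 m/s

q = Q/b = 19.4/14.8 = 1.31 m²/s; V₁ = q/y₁ = 3.82 m/s. Fr₁ = V₁/√(g·y₁) = 2.08.
Conjugate-depth relation: y₂/y₁ = ½[√(1 + 8Fr₁²) − 1] = ½[√35.72 − 1] = 2.49.
y₂ = 2.49 × 0.343 = 0.854 m.
V₂ = q/y₂ = 1.31/0.854 = 1.54 m/s.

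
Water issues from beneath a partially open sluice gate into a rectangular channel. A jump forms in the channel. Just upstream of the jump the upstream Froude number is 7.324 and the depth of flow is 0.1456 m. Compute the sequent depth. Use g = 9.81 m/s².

y₂ = 1.437 m

Fr₁ = 7.324 (given).
From the momentum equation for a rectangular channel, y₂/y₁ = ½[√(1 + 8Fr₁²) − 1] = ½[√430.13 − 1] = 9.870.
y₂ = 9.870 × 0.1456 = 1.437 m.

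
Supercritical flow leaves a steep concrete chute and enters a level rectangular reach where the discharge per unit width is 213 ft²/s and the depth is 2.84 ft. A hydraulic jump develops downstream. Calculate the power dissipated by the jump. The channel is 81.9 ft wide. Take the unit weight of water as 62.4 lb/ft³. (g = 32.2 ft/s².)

V₁ = q/y₁ = 213/2.84 = 75.0 ft/s. Fr₁ = V₁/√(g·y₁) = 75.0/√(32.2×2.84) = 7.84.
Bélanger equation: y₂/y₁ = ½[√(1 + 8Fr₁²) − 1] = ½[√493.1 − 1] = 10.6.
y₂ = 10.6 × 2.84 = 30.1 ft.
Head loss: ΔE = (y₂ − y₁)³/(4y₁y₂) = (30.1 − 2.84)³/(4×2.84×30.1) = 20283/342 = 59.3 ft.
Q = q·b = 213 × 81.9 = 17445 cfs. P = γ·Q·ΔE/550 = 62.4 × 17445 × 59.3 / 550 = 117357 hp.

P = 117357 hp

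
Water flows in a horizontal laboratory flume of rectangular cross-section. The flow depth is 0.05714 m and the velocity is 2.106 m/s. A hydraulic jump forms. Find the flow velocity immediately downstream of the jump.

V₂ = 0.6001 m/s

Fr₁ = V₁/√(g·y₁) = 2.106/√(9.81×0.05714) = 2.813.
Conjugate-depth relation: y₂/y₁ = ½[√(1 + 8Fr₁²) − 1] = ½[√64.299 − 1] = 3.509.
y₂ = 3.509 × 0.05714 = 0.2005 m.
q = V₁·y₁ = 2.106 × 0.05714 = 0.1203 m²/s.
V₂ = q/y₂ = 0.1203/0.2005 = 0.6001 m/s.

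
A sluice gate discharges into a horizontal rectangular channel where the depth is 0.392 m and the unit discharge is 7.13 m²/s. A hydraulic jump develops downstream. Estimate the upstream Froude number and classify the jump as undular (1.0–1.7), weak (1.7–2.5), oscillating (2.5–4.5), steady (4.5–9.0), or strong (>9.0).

Fr₁ = 9.28; strong jump

V₁ = q/y₁ = 7.13/0.392 = 18.2 m/s. Fr₁ = V₁/√(g·y₁) = 18.2/√(9.81×0.392) = 9.28.
Fr₁ = 9.28 lies in the strong range.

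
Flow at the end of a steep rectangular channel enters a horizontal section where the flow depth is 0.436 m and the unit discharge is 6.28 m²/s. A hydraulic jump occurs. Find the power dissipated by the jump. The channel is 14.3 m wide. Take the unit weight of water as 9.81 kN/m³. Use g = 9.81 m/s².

P = 5997 kW

V₁ = q/y₁ = 6.28/0.436 = 14.4 m/s. Fr₁ = V₁/√(g·y₁) = 14.4/√(9.81×0.436) = 6.96.
Sequent-depth ratio: y₂/y₁ = ½[√(1 + 8Fr₁²) − 1] = ½[√389.0 − 1] = 9.36.
y₂ = 9.36 × 0.436 = 4.08 m.
Head loss: ΔE = (y₂ − y₁)³/(4y₁y₂) = (4.08 − 0.436)³/(4×0.436×4.08) = 48.5/7.12 = 6.81 m.
Q = q·b = 6.28 × 14.3 = 89.8 m³/s. P = γ·Q·ΔE = 9.81 × 89.8 × 6.81 = 5997 kW.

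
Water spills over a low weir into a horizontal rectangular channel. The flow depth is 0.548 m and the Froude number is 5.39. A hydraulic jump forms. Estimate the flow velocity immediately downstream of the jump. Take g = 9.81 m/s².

Fr₁ = 5.39 (given).
By Bélanger, y₂/y₁ = ½[√(1 + 8Fr₁²) − 1] = ½[√233.4 − 1] = 7.14.
y₂ = 7.14 × 0.548 = 3.91 m.
V₁ = Fr₁·√(g·y₁) = 5.39×√(9.81×0.548) = 12.5 m/s; q = V₁·y₁ = 6.85 m²/s.
V₂ = q/y₂ = 6.85/3.91 = 1.75 m/s.

V₂ = 1.75 m/s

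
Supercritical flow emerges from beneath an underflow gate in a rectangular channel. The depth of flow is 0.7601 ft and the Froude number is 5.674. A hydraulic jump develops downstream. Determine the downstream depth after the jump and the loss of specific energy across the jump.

y₂ = 5.731 ft; ΔE = 7.049 ft

Fr₁ = 5.674 (given).
Bélanger equation: y₂/y₁ = ½[√(1 + 8Fr₁²) − 1] = ½[√258.55 − 1] = 7.540.
y₂ = 7.540 × 0.7601 = 5.731 ft.
Head loss: ΔE = (y₂ − y₁)³/(4y₁y₂) = (5.731 − 0.7601)³/(4×0.7601×5.731) = 122.8/17.42 = 7.049 ft.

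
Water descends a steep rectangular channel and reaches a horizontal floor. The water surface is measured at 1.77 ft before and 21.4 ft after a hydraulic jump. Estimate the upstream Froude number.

For a rectangular channel the momentum equation gives q² = ½·g·y₁·y₂·(y₁ + y₂) = ½×32.2×1.77×21.4×23.2 = 14130.
q = √14130 = 119 ft²/s.
V₁ = q/y₁ = 67.2 ft/s; Fr₁ = V₁/√(g·y₁) = 8.90.

Fr₁ = 8.90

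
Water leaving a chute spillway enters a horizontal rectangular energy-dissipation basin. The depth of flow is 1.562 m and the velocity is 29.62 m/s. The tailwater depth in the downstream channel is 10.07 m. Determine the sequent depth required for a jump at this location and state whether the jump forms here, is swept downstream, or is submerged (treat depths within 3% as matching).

y₂ = 15.95 m; the jump is swept downstream

Fr₁ = V₁/√(g·y₁) = 29.62/√(9.81×1.562) = 7.567.
Bélanger equation: y₂/y₁ = ½[√(1 + 8Fr₁²) − 1] = ½[√459.05 − 1] = 10.21.
y₂ = 10.21 × 1.562 = 15.95 m.
Tailwater y_tw = 10.07 m: y_tw < y₂, so the jump is swept downstream.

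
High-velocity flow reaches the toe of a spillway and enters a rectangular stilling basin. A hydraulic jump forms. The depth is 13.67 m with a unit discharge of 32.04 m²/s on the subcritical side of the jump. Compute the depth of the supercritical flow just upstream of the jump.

y₁ = 1.041 m

V₂ = q/y₂ = 32.04/13.67 = 2.344 m/s; Fr₂ = V₂/√(g·y₂) = 0.2024.
From the momentum equation (using Fr₂), y₁/y₂ = ½[√(1 + 8Fr₂²) − 1] = ½[√1.3277 − 1] = 0.07613.
y₁ = 0.07613 × 13.67 = 1.041 m.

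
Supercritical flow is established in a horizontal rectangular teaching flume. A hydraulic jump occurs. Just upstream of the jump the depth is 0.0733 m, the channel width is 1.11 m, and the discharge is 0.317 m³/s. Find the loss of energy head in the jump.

ΔE = 0.385 m

q = Q/b = 0.317/1.11 = 0.286 m²/s; V₁ = q/y₁ = 3.90 m/s. Fr₁ = V₁/√(g·y₁) = 4.59.
Bélanger equation: y₂/y₁ = ½[√(1 + 8Fr₁²) − 1] = ½[√169.9 − 1] = 6.02.
y₂ = 6.02 × 0.0733 = 0.441 m.
Head loss: ΔE = (y₂ − y₁)³/(4y₁y₂) = (0.441 − 0.0733)³/(4×0.0733×0.441) = 0.0497/0.129 = 0.385 m.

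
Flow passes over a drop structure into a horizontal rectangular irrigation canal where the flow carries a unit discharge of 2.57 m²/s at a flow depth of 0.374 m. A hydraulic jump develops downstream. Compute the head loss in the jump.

V₁ = q/y₁ = 2.57/0.374 = 6.87 m/s. Fr₁ = V₁/√(g·y₁) = 6.87/√(9.81×0.374) = 3.59.
Sequent-depth ratio: y₂/y₁ = ½[√(1 + 8Fr₁²) − 1] = ½[√104.0 − 1] = 4.60.
y₂ = 4.60 × 0.374 = 1.72 m.
Head loss: ΔE = (y₂ − y₁)³/(4y₁y₂) = (1.72 − 0.374)³/(4×0.374×1.72) = 2.44/2.57 = 0.947 m.

ΔE = 0.947 m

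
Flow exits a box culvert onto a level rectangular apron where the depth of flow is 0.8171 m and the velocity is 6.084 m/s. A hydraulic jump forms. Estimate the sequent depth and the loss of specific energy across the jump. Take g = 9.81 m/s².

y₂ = 2.108 m; ΔE = 0.3122 m

Fr₁ = V₁/√(g·y₁) = 6.084/√(9.81×0.8171) = 2.149.
Sequent-depth ratio: y₂/y₁ = ½[√(1 + 8Fr₁²) − 1] = ½[√37.942 − 1] = 2.580.
y₂ = 2.580 × 0.8171 = 2.108 m.
Head loss: ΔE = (y₂ − y₁)³/(4y₁y₂) = (2.108 − 0.8171)³/(4×0.8171×2.108) = 2.151/6.890 = 0.3122 m.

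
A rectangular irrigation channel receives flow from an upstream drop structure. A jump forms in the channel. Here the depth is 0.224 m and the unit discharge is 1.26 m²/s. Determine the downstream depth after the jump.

V₁ = q/y₁ = 1.26/0.224 = 5.62 m/s. Fr₁ = V₁/√(g·y₁) = 5.62/√(9.81×0.224) = 3.79.
Bélanger equation: y₂/y₁ = ½[√(1 + 8Fr₁²) − 1] = ½[√116.2 − 1] = 4.89.
y₂ = 4.89 × 0.224 = 1.10 m.

y₂ = 1.10 m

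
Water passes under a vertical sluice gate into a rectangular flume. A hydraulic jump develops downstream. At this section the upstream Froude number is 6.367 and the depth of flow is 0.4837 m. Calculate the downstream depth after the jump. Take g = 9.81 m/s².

y₂ = 4.120 m

Fr₁ = 6.367 (given).
Conjugate-depth relation: y₂/y₁ = ½[√(1 + 8Fr₁²) − 1] = ½[√325.31 − 1] = 8.518.
y₂ = 8.518 × 0.4837 = 4.120 m.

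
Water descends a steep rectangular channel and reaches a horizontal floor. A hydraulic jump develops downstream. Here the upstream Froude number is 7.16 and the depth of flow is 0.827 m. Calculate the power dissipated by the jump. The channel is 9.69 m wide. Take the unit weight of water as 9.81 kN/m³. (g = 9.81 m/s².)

P = 22167 kW

Fr₁ = 7.16 (given).
From the momentum equation for a rectangular channel, y₂/y₁ = ½[√(1 + 8Fr₁²) − 1] = ½[√411.1 − 1] = 9.64.
y₂ = 9.64 × 0.827 = 7.97 m.
Head loss: ΔE = (y₂ − y₁)³/(4y₁y₂) = (7.97 − 0.827)³/(4×0.827×7.97) = 365/26.4 = 13.8 m.
V₁ = Fr₁·√(g·y₁) = 7.16×√(9.81×0.827) = 20.4 m/s; q = V₁·y₁ = 16.9 m²/s. Q = q·b = 16.9 × 9.69 = 163 m³/s. P = γ·Q·ΔE = 9.81 × 163 × 13.8 = 22167 kW.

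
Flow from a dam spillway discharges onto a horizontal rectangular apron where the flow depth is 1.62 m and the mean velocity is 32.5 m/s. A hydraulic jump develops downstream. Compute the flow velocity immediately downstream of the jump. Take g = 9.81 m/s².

Fr₁ = V₁/√(g·y₁) = 32.5/√(9.81×1.62) = 8.15.
Sequent-depth ratio: y₂/y₁ = ½[√(1 + 8Fr₁²) − 1] = ½[√532.7 − 1] = 11.0.
y₂ = 11.0 × 1.62 = 17.9 m.
q = V₁·y₁ = 32.5 × 1.62 = 52.7 m²/s.
V₂ = q/y₂ = 52.7/17.9 = 2.94 m/s.

V₂ = 2.94 m/s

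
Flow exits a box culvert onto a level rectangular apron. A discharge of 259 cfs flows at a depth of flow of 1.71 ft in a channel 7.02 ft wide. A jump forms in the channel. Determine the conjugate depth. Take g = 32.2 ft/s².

q = Q/b = 259/7.02 = 36.9 ft²/s; V₁ = q/y₁ = 21.6 ft/s. Fr₁ = V₁/√(g·y₁) = 2.91.
By Bélanger, y₂/y₁ = ½[√(1 + 8Fr₁²) − 1] = ½[√68.63 − 1] = 3.64.
y₂ = 3.64 × 1.71 = 6.23 ft.

y₂ = 6.23 ft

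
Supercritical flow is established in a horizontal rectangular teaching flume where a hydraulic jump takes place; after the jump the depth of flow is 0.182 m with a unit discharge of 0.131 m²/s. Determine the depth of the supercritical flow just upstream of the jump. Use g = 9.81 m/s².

V₂ = q/y₂ = 0.131/0.182 = 0.720 m/s; Fr₂ = V₂/√(g·y₂) = 0.539.
Since the conjugate-depth ratio holds either way, y₁/y₂ = ½[√(1 + 8Fr₂²) − 1] = ½[√3.321 − 1] = 0.411.
y₁ = 0.411 × 0.182 = 0.0748 m.

y₁ = 0.0748 m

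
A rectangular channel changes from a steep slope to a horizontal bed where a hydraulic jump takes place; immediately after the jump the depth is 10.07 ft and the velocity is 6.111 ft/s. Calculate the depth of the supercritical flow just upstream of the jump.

Fr₂ = V₂/√(g·y₂) = 6.111/√(32.2×10.07) = 0.3394.
Since the conjugate-depth ratio holds either way, y₁/y₂ = ½[√(1 + 8Fr₂²) − 1] = ½[√1.9214 − 1] = 0.1931.
y₁ = 0.1931 × 10.07 = 1.944 ft.

y₁ = 1.944 ft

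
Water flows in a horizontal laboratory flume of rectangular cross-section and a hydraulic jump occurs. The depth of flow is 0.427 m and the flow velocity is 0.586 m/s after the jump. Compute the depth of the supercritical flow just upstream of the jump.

Fr₂ = V₂/√(g·y₂) = 0.586/√(9.81×0.427) = 0.286.
Applying the sequent-depth relation in reverse, y₁/y₂ = ½[√(1 + 8Fr₂²) − 1] = ½[√1.656 − 1] = 0.143.
y₁ = 0.143 × 0.427 = 0.0612 m.

y₁ = 0.0612 m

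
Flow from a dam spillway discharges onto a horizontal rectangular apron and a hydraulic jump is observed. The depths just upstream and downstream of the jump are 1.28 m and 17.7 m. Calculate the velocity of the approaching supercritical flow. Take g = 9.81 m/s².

For a rectangular channel the momentum equation gives q² = ½·g·y₁·y₂·(y₁ + y₂) = ½×9.81×1.28×17.7×19.0 = 2109.
q = √2109 = 45.9 m²/s.
V₁ = q/y₁ = 45.9/1.28 = 35.9 m/s.

V₁ = 35.9 m/s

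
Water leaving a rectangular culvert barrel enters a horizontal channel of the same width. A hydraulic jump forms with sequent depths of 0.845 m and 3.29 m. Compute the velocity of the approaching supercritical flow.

For a rectangular channel the momentum equation gives q² = ½·g·y₁·y₂·(y₁ + y₂) = ½×9.81×0.845×3.29×4.13 = 56.4.
q = √56.4 = 7.51 m²/s.
V₁ = q/y₁ = 7.51/0.845 = 8.89 m/s.

V₁ = 8.89 m/s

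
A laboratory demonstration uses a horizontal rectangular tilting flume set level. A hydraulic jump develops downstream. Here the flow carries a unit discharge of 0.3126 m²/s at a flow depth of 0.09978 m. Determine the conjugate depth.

y₂ = 0.3997 m

V₁ = q/y₁ = 0.3126/0.09978 = 3.133 m/s. Fr₁ = V₁/√(g·y₁) = 3.133/√(9.81×0.09978) = 3.167.
Sequent-depth ratio: y₂/y₁ = ½[√(1 + 8Fr₁²) − 1] = ½[√81.217 − 1] = 4.006.
y₂ = 4.006 × 0.09978 = 0.3997 m.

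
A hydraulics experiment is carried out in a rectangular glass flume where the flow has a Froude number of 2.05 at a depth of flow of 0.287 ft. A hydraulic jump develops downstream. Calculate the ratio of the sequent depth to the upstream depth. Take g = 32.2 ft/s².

Fr₁ = 2.05 (given).
From the momentum equation for a rectangular channel, y₂/y₁ = ½[√(1 + 8Fr₁²) − 1] = ½[√34.62 − 1] = 2.44.

y₂/y₁ = 2.44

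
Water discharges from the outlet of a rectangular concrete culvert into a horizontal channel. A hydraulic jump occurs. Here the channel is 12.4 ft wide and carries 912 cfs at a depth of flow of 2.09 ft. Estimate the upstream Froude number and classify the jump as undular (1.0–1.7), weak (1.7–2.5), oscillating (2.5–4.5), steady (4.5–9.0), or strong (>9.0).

q = Q/b = 912/12.4 = 73.5 ft²/s; V₁ = q/y₁ = 35.2 ft/s. Fr₁ = V₁/√(g·y₁) = 4.29.
Fr₁ = 4.29 lies in the oscillating range.

Fr₁ = 4.29; oscillating jump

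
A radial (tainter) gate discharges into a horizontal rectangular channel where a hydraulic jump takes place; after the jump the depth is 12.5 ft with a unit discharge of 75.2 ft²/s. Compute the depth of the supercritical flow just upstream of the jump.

y₁ = 1.95 ft

V₂ = q/y₂ = 75.2/12.5 = 6.02 ft/s; Fr₂ = V₂/√(g·y₂) = 0.300.
Applying the sequent-depth relation in reverse, y₁/y₂ = ½[√(1 + 8Fr₂²) − 1] = ½[√1.719 − 1] = 0.156.
y₁ = 0.156 × 12.5 = 1.95 ft.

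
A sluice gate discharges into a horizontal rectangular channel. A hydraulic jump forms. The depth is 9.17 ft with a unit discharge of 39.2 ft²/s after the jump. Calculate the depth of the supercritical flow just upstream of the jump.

V₂ = q/y₂ = 39.2/9.17 = 4.27 ft/s; Fr₂ = V₂/√(g·y₂) = 0.249.
From the momentum equation (using Fr₂), y₁/y₂ = ½[√(1 + 8Fr₂²) − 1] = ½[√1.495 − 1] = 0.111.
y₁ = 0.111 × 9.17 = 1.02 ft.

y₁ = 1.02 ft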